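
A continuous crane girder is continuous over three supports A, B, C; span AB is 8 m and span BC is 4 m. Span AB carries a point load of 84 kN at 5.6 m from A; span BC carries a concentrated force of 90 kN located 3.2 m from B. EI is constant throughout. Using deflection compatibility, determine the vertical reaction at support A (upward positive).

Release continuity at B by inserting a hinge; the redundant is the internal moment M_B. The primary structure is two simply-supported spans AB and BC.
End slopes at the hinge B, treating each span as simply supported:
  span AB: point load 84 at a = 5.6: Pab(L + a)/(6LEI) = 319.9/EI
  span BC: point load 90 at a = 3.2: Pab(L + b)/(6LEI) = 46.08/EI
  relative rotation θ_0 = (319.9 + 46.08)/EI = 366/EI
A unit hogging moment at B produces rotation L₁/(3EI) + L₂/(3EI) = 4/EI.
Compatibility: M_B·(L₁+L₂)/(3EI) = θ_0, giving M_B = 91.49 kN·m (hogging).
Span AB, ΣM about A with M_B applied at B: R_B^{AB}·8 = 470.4 + 91.49, so R_B^{AB} = 70.24 kN and R_A = 84 − 70.24 = 13.76 kN.

R_A = 13.76 kN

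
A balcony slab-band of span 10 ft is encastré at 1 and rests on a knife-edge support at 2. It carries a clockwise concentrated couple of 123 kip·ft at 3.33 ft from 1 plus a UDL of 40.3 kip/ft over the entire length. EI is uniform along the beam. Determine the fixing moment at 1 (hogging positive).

M_1 = 524.3 kip·ft

Remove the prop at 2; the released (primary) structure is a cantilever built in at 1.
Primary-structure tip deflection at 2 by superposition:
  clockwise couple 123 at a = 3.33: M₀a(2L − a)/(2EI) = 3414/EI
  UDL 40.3: wL⁴/(8EI) = 50375/EI
  δ_0 = 53789/EI
Tip deflection under a unit load at 2: L³/(3EI) = 333.3/EI.
Compatibility at 2: δ_0 − R_2·δ_{22} = 0, so R_2 = 53789/333.3 = 161.4 kip.
Moment equilibrium about 1: M_1 = Σ(load moments about 1) − R_2·L = 2138 − 161.4×10 = 524.3 kip·ft.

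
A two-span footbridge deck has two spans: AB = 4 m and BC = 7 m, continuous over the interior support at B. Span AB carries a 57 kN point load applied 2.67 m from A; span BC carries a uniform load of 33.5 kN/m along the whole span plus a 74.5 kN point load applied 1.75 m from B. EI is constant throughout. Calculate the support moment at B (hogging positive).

Take M_B as the redundant. Released structure: two simple spans AB and BC with a hinge at B.
Discontinuity in slope at B on the released structure — sum the simple-span end rotations:
  span AB: point load 57 at a = 2.67: Pab(L + a)/(6LEI) = 56.25/EI
  span BC: UDL 33.5: wL³/(24EI) = 478.8/EI
  span BC: point load 74.5 at a = 1.75: Pab(L + b)/(6LEI) = 199.6/EI
  relative rotation θ_0 = (56.25 + 678.4)/EI = 734.7/EI
A unit hogging moment at B produces rotation L₁/(3EI) + L₂/(3EI) = 3.667/EI.
Compatibility: M_B·(L₁+L₂)/(3EI) = θ_0, giving M_B = 200.4 kN·m (hogging).

M_B = 200.4 kN·m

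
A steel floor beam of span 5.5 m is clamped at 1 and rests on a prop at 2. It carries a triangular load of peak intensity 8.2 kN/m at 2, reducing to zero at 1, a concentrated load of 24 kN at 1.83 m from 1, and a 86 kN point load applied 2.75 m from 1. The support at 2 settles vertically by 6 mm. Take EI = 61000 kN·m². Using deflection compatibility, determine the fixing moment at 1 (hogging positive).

M_1 = 163.9 kN·m

Take the reaction at 2 as the redundant and release it; the primary structure is a cantilever fixed at 1.
Free-end deflection of the primary structure under the applied loading (downward +):
  triangular load, peak 8.2 at the free end: 11w₀L⁴/(120EI) = 687.8/EI
  point load 24 at a = 1.83: Pa²(3L − a)/(6EI) = 196.5/EI
  point load 86 at a = 2.75: Pa²(3L − a)/(6EI) = 1490/EI
  δ_0 = 2375/EI
Tip deflection under a unit load at 2: L³/(3EI) = 55.46/EI.
With EI = 61000 kN·m²: δ_0 = 0.038931 m and δ_{22} = 0.000909 m/kN.
Compatibility — the beam at 2 must follow the support down by 0.006 m: δ_0 − R_2·δ_{22} = 0.006, so R_2 = (0.038931 − 0.006)/0.000909 = 36.22 kN.
Moment equilibrium about 1: M_1 = Σ(load moments about 1) − R_2·L = 363.1 − 36.22×5.5 = 163.9 kN·m.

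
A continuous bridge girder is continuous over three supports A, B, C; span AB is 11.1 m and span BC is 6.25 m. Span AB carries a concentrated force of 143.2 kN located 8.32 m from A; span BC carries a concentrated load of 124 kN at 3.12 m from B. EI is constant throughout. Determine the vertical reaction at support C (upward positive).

R_C = 26.8 kN

Release continuity at B by inserting a hinge; the redundant is the internal moment M_B. The primary structure is two simply-supported spans AB and BC.
Rotations at B on the released spans (each span's end-slope, ×1/EI):
  span AB: point load 143.2 at a = 8.32: Pab(L + a)/(6LEI) = 965.8/EI
  span BC: point load 124 at a = 3.12: Pab(L + b)/(6LEI) = 302.9/EI
  relative rotation θ_0 = (965.8 + 302.9)/EI = 1269/EI
A unit hogging moment at B produces rotation L₁/(3EI) + L₂/(3EI) = 5.783/EI.
Compatibility: M_B·(L₁+L₂)/(3EI) = θ_0, giving M_B = 219.4 kN·m (hogging).
Span BC, ΣM about C: R_B^{BC}·6.25 = 388.1 + 219.4, so R_B^{BC} = 97.2 kN and R_C = 124 − 97.2 = 26.8 kN.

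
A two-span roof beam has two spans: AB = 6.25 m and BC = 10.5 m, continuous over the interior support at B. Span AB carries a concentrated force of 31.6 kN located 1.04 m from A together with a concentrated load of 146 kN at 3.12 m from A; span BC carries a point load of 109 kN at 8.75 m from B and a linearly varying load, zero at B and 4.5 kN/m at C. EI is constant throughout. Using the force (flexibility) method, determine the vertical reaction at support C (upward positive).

R_C = 92.68 kN

Release continuity at B by inserting a hinge; the redundant is the internal moment M_B. The primary structure is two simply-supported spans AB and BC.
Discontinuity in slope at B on the released structure — sum the simple-span end rotations:
  span AB: point load 31.6 at a = 1.04: Pab(L + a)/(6LEI) = 33.29/EI
  span AB: point load 146 at a = 3.12: Pab(L + a)/(6LEI) = 356.3/EI
  span BC: point load 109 at a = 8.75: Pab(L + b)/(6LEI) = 324.5/EI
  span BC: triangular load, peak 4.5: 7w₀L³/(360EI) = 101.3/EI
  relative rotation θ_0 = (389.5 + 425.8)/EI = 815.4/EI
A unit hogging moment at B produces rotation L₁/(3EI) + L₂/(3EI) = 5.583/EI.
Compatibility: M_B·(L₁+L₂)/(3EI) = θ_0, giving M_B = 146 kN·m (hogging).
Span BC, ΣM about C: R_B^{BC}·10.5 = 273.4 + 146, so R_B^{BC} = 39.95 kN and R_C = 132.6 − 39.95 = 92.68 kN.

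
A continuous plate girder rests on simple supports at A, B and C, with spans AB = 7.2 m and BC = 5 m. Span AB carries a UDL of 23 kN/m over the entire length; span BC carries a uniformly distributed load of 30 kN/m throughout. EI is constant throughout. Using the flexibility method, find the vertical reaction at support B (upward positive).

Insert a hinge at B; M_B is the redundant, and each span becomes simply supported.
Rotations at B on the released spans (each span's end-slope, ×1/EI):
  span AB: UDL 23: wL³/(24EI) = 357.7/EI
  span BC: UDL 30: wL³/(24EI) = 156.2/EI
  relative rotation θ_0 = (357.7 + 156.2)/EI = 513.9/EI
A unit hogging moment at B produces rotation L₁/(3EI) + L₂/(3EI) = 4.067/EI.
Slope continuity at B: θ_0 = M_B·4.067/EI, so M_B = 513.9/4.067 = 126.4 kN·m (hogging).
Span AB, ΣM about A with M_B applied at B: R_B^{AB}·7.2 = 596.2 + 126.4, so R_B^{AB} = 100.4 kN and R_A = 165.6 − 100.4 = 65.25 kN.
Span BC, ΣM about C: R_B^{BC}·5 = 375 + 126.4, so R_B^{BC} = 100.3 kN and R_C = 150 − 100.3 = 49.72 kN.
R_B = 100.4 + 100.3 = 200.6 kN.

R_B = 200.6 kN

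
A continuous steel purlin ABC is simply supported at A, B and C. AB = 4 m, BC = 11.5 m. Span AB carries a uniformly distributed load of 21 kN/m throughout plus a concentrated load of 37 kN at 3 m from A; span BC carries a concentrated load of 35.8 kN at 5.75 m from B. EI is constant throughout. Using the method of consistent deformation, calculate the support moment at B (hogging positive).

M_B = 74.38 kN·m

Take M_B as the redundant. Released structure: two simple spans AB and BC with a hinge at B.
Discontinuity in slope at B on the released structure — sum the simple-span end rotations:
  span AB: UDL 21: wL³/(24EI) = 56/EI
  span AB: point load 37 at a = 3: Pab(L + a)/(6LEI) = 32.38/EI
  span BC: point load 35.8 at a = 5.75: Pab(L + b)/(6LEI) = 295.9/EI
  relative rotation θ_0 = (88.38 + 295.9)/EI = 384.3/EI
A unit hogging moment at B produces rotation L₁/(3EI) + L₂/(3EI) = 5.167/EI.
Compatibility: M_B·(L₁+L₂)/(3EI) = θ_0, giving M_B = 74.38 kN·m (hogging).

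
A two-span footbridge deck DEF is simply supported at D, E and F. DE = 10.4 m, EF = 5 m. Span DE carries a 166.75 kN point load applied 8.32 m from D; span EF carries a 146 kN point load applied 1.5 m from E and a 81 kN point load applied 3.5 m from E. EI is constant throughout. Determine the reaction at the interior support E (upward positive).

R_E = 327.7 kN

Insert a hinge at E; M_E is the redundant, and each span becomes simply supported.
End slopes at the hinge E, treating each span as simply supported:
  span DE: point load 166.75 at a = 8.32: Pab(L + a)/(6LEI) = 865.7/EI
  span EF: point load 146 at a = 1.5: Pab(L + b)/(6LEI) = 217.2/EI
  span EF: point load 81 at a = 3.5: Pab(L + b)/(6LEI) = 92.14/EI
  relative rotation θ_0 = (865.7 + 309.3)/EI = 1175/EI
A unit hogging moment at E produces rotation L₁/(3EI) + L₂/(3EI) = 5.133/EI.
Slope continuity at E: θ_0 = M_E·5.133/EI, so M_E = 1175/5.133 = 228.9 kN·m (hogging).
Span DE, ΣM about D with M_E applied at E: R_E^{DE}·10.4 = 1387 + 228.9, so R_E^{DE} = 155.4 kN and R_D = 166.8 − 155.4 = 11.34 kN.
Span EF, ΣM about F: R_E^{EF}·5 = 632.5 + 228.9, so R_E^{EF} = 172.3 kN and R_F = 227 − 172.3 = 54.72 kN.
R_E = 155.4 + 172.3 = 327.7 kN.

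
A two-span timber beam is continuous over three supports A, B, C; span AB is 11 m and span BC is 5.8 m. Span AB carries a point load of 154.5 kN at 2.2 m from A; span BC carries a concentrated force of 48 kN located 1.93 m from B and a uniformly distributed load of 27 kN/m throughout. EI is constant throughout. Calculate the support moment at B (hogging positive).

M_B = 163.8 kN·m

Release continuity at B by inserting a hinge; the redundant is the internal moment M_B. The primary structure is two simply-supported spans AB and BC.
Discontinuity in slope at B on the released structure — sum the simple-span end rotations:
  span AB: point load 154.5 at a = 2.2: Pab(L + a)/(6LEI) = 598.2/EI
  span BC: point load 48 at a = 1.93: Pab(L + b)/(6LEI) = 99.62/EI
  span BC: UDL 27: wL³/(24EI) = 219.5/EI
  relative rotation θ_0 = (598.2 + 319.1)/EI = 917.3/EI
A unit hogging moment at B produces rotation L₁/(3EI) + L₂/(3EI) = 5.6/EI.
Slope continuity at B: θ_0 = M_B·5.6/EI, so M_B = 917.3/5.6 = 163.8 kN·m (hogging).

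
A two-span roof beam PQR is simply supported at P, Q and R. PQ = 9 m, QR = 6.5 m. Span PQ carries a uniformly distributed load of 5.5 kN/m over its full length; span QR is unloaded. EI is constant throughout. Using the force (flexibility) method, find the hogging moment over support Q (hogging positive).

Take M_Q as the redundant. Released structure: two simple spans PQ and QR with a hinge at Q.
End slopes at the hinge Q, treating each span as simply supported:
  span PQ: UDL 5.5: wL³/(24EI) = 167.1/EI
  relative rotation θ_0 = (167.1 + 0)/EI = 167.1/EI
A unit hogging moment at Q produces rotation L₁/(3EI) + L₂/(3EI) = 5.167/EI.
Compatibility: M_Q·(L₁+L₂)/(3EI) = θ_0, giving M_Q = 32.33 kN·m (hogging).

M_Q = 32.33 kN·m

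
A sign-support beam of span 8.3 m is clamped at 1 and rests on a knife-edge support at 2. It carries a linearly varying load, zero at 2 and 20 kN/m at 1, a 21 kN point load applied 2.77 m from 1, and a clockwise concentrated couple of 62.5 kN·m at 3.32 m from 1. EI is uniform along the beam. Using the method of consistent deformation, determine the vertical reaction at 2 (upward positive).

R_2 = 26.95 kN

Choose R_2 as the redundant. The primary structure is the cantilever fixed at 1.
Downward deflection at the released point 2 due to the loads:
  triangular load, peak 20 at the fixed end: w₀L⁴/(30EI) = 3164/EI
  point load 21 at a = 2.77: Pa²(3L − a)/(6EI) = 594.3/EI
  clockwise couple 62.5 at a = 3.32: M₀a(2L − a)/(2EI) = 1378/EI
  δ_0 = 5136/EI
Flexibility coefficient — unit upward force at 2: δ_{22} = L³/(3EI) = 190.6/EI.
The prop prevents deflection at 2: R_2 = δ_0/δ_{22} = 5136/190.6 = 26.95 kN.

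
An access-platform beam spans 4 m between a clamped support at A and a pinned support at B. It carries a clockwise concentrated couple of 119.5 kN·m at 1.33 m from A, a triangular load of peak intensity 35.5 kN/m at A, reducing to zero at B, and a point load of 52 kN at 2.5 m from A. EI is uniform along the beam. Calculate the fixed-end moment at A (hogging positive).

M_A = 91.5 kN·m

Remove the prop at B; the released (primary) structure is a cantilever built in at A.
Downward deflection at the released point B due to the loads:
  clockwise couple 119.5 at a = 1.33: M₀a(2L − a)/(2EI) = 530/EI
  triangular load, peak 35.5 at the fixed end: w₀L⁴/(30EI) = 302.9/EI
  point load 52 at a = 2.5: Pa²(3L − a)/(6EI) = 514.6/EI
  δ_0 = 1348/EI
Flexibility coefficient — unit upward force at B: δ_{BB} = L³/(3EI) = 21.33/EI.
Compatibility at B: δ_0 − R_B·δ_{BB} = 0, so R_B = 1348/21.33 = 63.17 kN.
Moment equilibrium about A: M_A = Σ(load moments about A) − R_B·L = 344.2 − 63.17×4 = 91.5 kN·m.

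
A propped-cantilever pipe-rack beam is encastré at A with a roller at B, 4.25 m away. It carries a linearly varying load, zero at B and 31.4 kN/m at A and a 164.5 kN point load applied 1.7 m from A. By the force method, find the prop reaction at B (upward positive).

Release the roller at B. Primary structure: cantilever fixed at A.
Primary-structure tip deflection at B by superposition:
  triangular load, peak 31.4 at the fixed end: w₀L⁴/(30EI) = 341.5/EI
  point load 164.5 at a = 1.7: Pa²(3L − a)/(6EI) = 875.5/EI
  δ_0 = 1217/EI
Tip deflection under a unit load at B: L³/(3EI) = 25.59/EI.
The prop prevents deflection at B: R_B = δ_0/δ_{BB} = 1217/25.59 = 47.56 kN.

R_B = 47.56 kN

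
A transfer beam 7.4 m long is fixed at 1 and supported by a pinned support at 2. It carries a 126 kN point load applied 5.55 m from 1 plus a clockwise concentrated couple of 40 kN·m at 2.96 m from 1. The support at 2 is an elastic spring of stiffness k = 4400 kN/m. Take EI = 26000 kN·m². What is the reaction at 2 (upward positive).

R_2 = 81.36 kN

Release the roller at 2. Primary structure: cantilever fixed at 1.
Deflection at 2 on the released cantilever, summing each load's contribution:
  point load 126 at a = 5.55: Pa²(3L − a)/(6EI) = 10770/EI
  clockwise couple 40 at a = 2.96: M₀a(2L − a)/(2EI) = 700.9/EI
  δ_0 = 11471/EI
Flexibility coefficient — unit upward force at 2: δ_{22} = L³/(3EI) = 135.1/EI.
With EI = 26000 kN·m²: δ_0 = 0.44119 m and δ_{22} = 0.005195 m/kN.
Compatibility — the spring shortens by R_2/k under the reaction it provides: δ_0 − R_2·δ_{22} = R_2/k. With 1/k = 0.000227 m/kN, R_2 = δ_0 / (δ_{22} + 1/k) = 0.44119 / (0.005195 + 0.000227) = 81.36 kN.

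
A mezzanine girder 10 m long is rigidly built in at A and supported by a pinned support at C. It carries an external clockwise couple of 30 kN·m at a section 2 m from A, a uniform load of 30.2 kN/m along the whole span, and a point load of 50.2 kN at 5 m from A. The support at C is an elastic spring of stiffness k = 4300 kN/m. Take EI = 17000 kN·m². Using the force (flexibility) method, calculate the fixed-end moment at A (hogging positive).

Take the reaction at C as the redundant and release it; the primary structure is a cantilever fixed at A.
Deflection at C on the released cantilever, summing each load's contribution:
  clockwise couple 30 at a = 2: M₀a(2L − a)/(2EI) = 540/EI
  UDL 30.2: wL⁴/(8EI) = 37750/EI
  point load 50.2 at a = 5: Pa²(3L − a)/(6EI) = 5229/EI
  δ_0 = 43519/EI
Flexibility coefficient — unit upward force at C: δ_{CC} = L³/(3EI) = 333.3/EI.
With EI = 17000 kN·m²: δ_0 = 2.56 m and δ_{CC} = 0.019608 m/kN.
Compatibility — the spring shortens by R_C/k under the reaction it provides: δ_0 − R_C·δ_{CC} = R_C/k. With 1/k = 0.000233 m/kN, R_C = δ_0 / (δ_{CC} + 1/k) = 2.56 / (0.019608 + 0.000233) = 129 kN.
Moment equilibrium about A: M_A = Σ(load moments about A) − R_C·L = 1791 − 129×10 = 500.7 kN·m.

M_A = 500.7 kN·m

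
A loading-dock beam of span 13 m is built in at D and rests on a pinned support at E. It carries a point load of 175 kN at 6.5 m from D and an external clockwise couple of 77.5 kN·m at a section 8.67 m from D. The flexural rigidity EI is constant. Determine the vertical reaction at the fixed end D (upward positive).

R_D = 112.4 kN

Choose R_E as the redundant. The primary structure is the cantilever fixed at D.
Primary-structure tip deflection at E by superposition:
  point load 175 at a = 6.5: Pa²(3L − a)/(6EI) = 40049/EI
  clockwise couple 77.5 at a = 8.67: M₀a(2L − a)/(2EI) = 5822/EI
  δ_0 = 45872/EI
Flexibility coefficient — unit upward force at E: δ_{EE} = L³/(3EI) = 732.3/EI.
Compatibility at E: δ_0 − R_E·δ_{EE} = 0, so R_E = 45872/732.3 = 62.64 kN.
Vertical equilibrium: R_D = ΣP − R_E = 175 − 62.64 = 112.4 kN.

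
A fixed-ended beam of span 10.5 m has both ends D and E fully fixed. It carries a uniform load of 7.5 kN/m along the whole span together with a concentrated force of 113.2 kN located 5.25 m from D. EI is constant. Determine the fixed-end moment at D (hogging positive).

Release both end moments; the primary structure is a simply-supported span DE with redundants M_D and M_E.
Simple-span end rotations at D and E under the given loads:
  at D: UDL 7.5: wL³/(24EI) = 361.8/EI
  at E: UDL 7.5: wL³/(24EI) = 361.8/EI
  at D: point load 113.2 at a = 5.25: Pab(L + b)/(6LEI) = 780/EI
  at E: point load 113.2 at a = 5.25: Pab(L + a)/(6LEI) = 780/EI
  θ_D0 = 1142/EI,  θ_E0 = 1142/EI
Flexibility coefficients: a unit moment at one end gives L/(3EI) there and L/(6EI) at the far end, so f₁₁ = f₂₂ = 3.5/EI and f₁₂ = f₂₁ = 1.75/EI.
Compatibility — zero rotation at each built-in end:
  3.5 M_D + 1.75 M_E = 1142
  1.75 M_D + 3.5 M_E = 1142
Solving the pair gives M_D = 217.5 kN·m and M_E = 217.5 kN·m (hogging).

M_D = 217.5 kN·m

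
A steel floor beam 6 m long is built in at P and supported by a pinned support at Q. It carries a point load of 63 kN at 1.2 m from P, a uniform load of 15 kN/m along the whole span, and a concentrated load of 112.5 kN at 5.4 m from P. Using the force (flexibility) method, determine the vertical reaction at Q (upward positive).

R_Q = 133 kN

Release the roller at Q. Primary structure: cantilever fixed at P.
Deflection at Q on the released cantilever, summing each load's contribution:
  point load 63 at a = 1.2: Pa²(3L − a)/(6EI) = 254/EI
  UDL 15: wL⁴/(8EI) = 2430/EI
  point load 112.5 at a = 5.4: Pa²(3L − a)/(6EI) = 6889/EI
  δ_0 = 9573/EI
Tip deflection under a unit load at Q: L³/(3EI) = 72/EI.
The prop prevents deflection at Q: R_Q = δ_0/δ_{QQ} = 9573/72 = 133 kN.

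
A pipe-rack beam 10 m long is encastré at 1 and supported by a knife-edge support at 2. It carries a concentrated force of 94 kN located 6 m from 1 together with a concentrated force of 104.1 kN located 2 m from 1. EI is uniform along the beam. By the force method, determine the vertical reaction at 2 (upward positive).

Choose R_2 as the redundant. The primary structure is the cantilever fixed at 1.
Downward deflection at the released point 2 due to the loads:
  point load 94 at a = 6: Pa²(3L − a)/(6EI) = 13536/EI
  point load 104.1 at a = 2: Pa²(3L − a)/(6EI) = 1943/EI
  δ_0 = 15479/EI
Flexibility coefficient — unit upward force at 2: δ_{22} = L³/(3EI) = 333.3/EI.
The prop prevents deflection at 2: R_2 = δ_0/δ_{22} = 15479/333.3 = 46.44 kN.

R_2 = 46.44 kN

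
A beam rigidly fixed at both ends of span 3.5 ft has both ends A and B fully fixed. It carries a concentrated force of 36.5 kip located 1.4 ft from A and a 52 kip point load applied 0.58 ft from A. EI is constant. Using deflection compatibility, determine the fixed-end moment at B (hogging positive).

M_B = 16.43 kip·ft

Take the two fixed-end moments M_A, M_B as redundants; the released structure is the simple span AB.
On the primary (simply-supported) span, the end slopes from the loading are:
  at A: point load 36.5 at a = 1.4: Pab(L + b)/(6LEI) = 28.62/EI
  at B: point load 36.5 at a = 1.4: Pab(L + a)/(6LEI) = 25.04/EI
  at A: point load 52 at a = 0.58: Pab(L + b)/(6LEI) = 26.92/EI
  at B: point load 52 at a = 0.58: Pab(L + a)/(6LEI) = 17.11/EI
  θ_A0 = 55.54/EI,  θ_B0 = 42.15/EI
Flexibility coefficients: a unit moment at one end gives L/(3EI) there and L/(6EI) at the far end, so f₁₁ = f₂₂ = 1.167/EI and f₁₂ = f₂₁ = 0.5833/EI.
Compatibility — zero rotation at each built-in end:
  1.167 M_A + 0.5833 M_B = 55.54
  0.5833 M_A + 1.167 M_B = 42.15
Solving the pair gives M_A = 39.39 kip·ft and M_B = 16.43 kip·ft (hogging).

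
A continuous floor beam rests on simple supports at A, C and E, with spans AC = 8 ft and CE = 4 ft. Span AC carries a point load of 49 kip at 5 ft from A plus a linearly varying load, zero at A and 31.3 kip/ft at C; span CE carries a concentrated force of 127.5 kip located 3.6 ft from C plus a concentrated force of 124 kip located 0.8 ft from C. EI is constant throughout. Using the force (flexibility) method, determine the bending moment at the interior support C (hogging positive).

M_C = 171 kip·ft

Insert a hinge at C; M_C is the redundant, and each span becomes simply supported.
Rotations at C on the released spans (each span's end-slope, ×1/EI):
  span AC: point load 49 at a = 5: Pab(L + a)/(6LEI) = 199.1/EI
  span AC: triangular load, peak 31.3: w₀L³/(45EI) = 356.1/EI
  span CE: point load 127.5 at a = 3.6: Pab(L + b)/(6LEI) = 33.66/EI
  span CE: point load 124 at a = 0.8: Pab(L + b)/(6LEI) = 95.23/EI
  relative rotation θ_0 = (555.2 + 128.9)/EI = 684.1/EI
A unit hogging moment at C produces rotation L₁/(3EI) + L₂/(3EI) = 4/EI.
Slope continuity at C: θ_0 = M_C·4/EI, so M_C = 684.1/4 = 171 kip·ft (hogging).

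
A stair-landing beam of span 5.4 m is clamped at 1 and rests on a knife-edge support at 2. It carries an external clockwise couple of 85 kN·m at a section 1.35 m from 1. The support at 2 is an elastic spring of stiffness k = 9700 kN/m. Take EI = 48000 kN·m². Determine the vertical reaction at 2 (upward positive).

R_2 = 9.44 kN

Take the reaction at 2 as the redundant and release it; the primary structure is a cantilever fixed at 1.
Downward deflection at the released point 2 due to the loads:
  clockwise couple 85 at a = 1.35: M₀a(2L − a)/(2EI) = 542.2/EI
Flexibility coefficient — unit upward force at 2: δ_{22} = L³/(3EI) = 52.49/EI.
With EI = 48000 kN·m²: δ_0 = 0.011296 m and δ_{22} = 0.001094 m/kN.
Compatibility — the spring shortens by R_2/k under the reaction it provides: δ_0 − R_2·δ_{22} = R_2/k. With 1/k = 0.000103 m/kN, R_2 = δ_0 / (δ_{22} + 1/k) = 0.011296 / (0.001094 + 0.000103) = 9.44 kN.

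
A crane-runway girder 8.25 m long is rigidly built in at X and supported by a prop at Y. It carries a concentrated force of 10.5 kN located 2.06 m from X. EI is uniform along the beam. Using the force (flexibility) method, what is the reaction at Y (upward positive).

R_Y = 0.9003 kN

Take the reaction at Y as the redundant and release it; the primary structure is a cantilever fixed at X.
Deflection at Y on the released cantilever, summing each load's contribution:
  point load 10.5 at a = 2.06: Pa²(3L − a)/(6EI) = 168.5/EI
Tip deflection under a unit load at Y: L³/(3EI) = 187.2/EI.
Compatibility at Y: δ_0 − R_Y·δ_{YY} = 0, so R_Y = 168.5/187.2 = 0.9003 kN.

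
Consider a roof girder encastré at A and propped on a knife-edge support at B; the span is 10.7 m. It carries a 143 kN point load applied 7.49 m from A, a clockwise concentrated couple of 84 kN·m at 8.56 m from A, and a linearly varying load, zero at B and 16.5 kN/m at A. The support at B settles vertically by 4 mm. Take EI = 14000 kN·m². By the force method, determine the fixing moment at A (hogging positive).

M_A = 299.3 kN·m

Release the roller at B. Primary structure: cantilever fixed at A.
Free-end deflection of the primary structure under the applied loading (downward +):
  point load 143 at a = 7.49: Pa²(3L − a)/(6EI) = 32905/EI
  clockwise couple 84 at a = 8.56: M₀a(2L − a)/(2EI) = 4616/EI
  triangular load, peak 16.5 at the fixed end: w₀L⁴/(30EI) = 7209/EI
  δ_0 = 44730/EI
Tip deflection under a unit load at B: L³/(3EI) = 408.3/EI.
With EI = 14000 kN·m²: δ_0 = 3.195 m and δ_{BB} = 0.029168 m/kN.
Compatibility — the beam at B must follow the support down by 0.004 m: δ_0 − R_B·δ_{BB} = 0.004, so R_B = (3.195 − 0.004)/0.029168 = 109.4 kN.
Moment equilibrium about A: M_A = Σ(load moments about A) − R_B·L = 1470 − 109.4×10.7 = 299.3 kN·m.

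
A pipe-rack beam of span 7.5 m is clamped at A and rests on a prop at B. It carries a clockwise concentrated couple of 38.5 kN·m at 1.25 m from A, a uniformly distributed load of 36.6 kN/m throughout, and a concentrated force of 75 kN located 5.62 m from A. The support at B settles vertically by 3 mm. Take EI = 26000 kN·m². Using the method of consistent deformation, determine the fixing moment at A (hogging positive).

M_A = 348.4 kN·m

Release the roller at B. Primary structure: cantilever fixed at A.
Free-end deflection of the primary structure under the applied loading (downward +):
  clockwise couple 38.5 at a = 1.25: M₀a(2L − a)/(2EI) = 330.9/EI
  UDL 36.6: wL⁴/(8EI) = 14476/EI
  point load 75 at a = 5.62: Pa²(3L − a)/(6EI) = 6664/EI
  δ_0 = 21471/EI
Flexibility coefficient — unit upward force at B: δ_{BB} = L³/(3EI) = 140.6/EI.
With EI = 26000 kN·m²: δ_0 = 0.8258 m and δ_{BB} = 0.005409 m/kN.
Compatibility — the beam at B must follow the support down by 0.003 m: δ_0 − R_B·δ_{BB} = 0.003, so R_B = (0.8258 − 0.003)/0.005409 = 152.1 kN.
Moment equilibrium about A: M_A = Σ(load moments about A) − R_B·L = 1489 − 152.1×7.5 = 348.4 kN·m.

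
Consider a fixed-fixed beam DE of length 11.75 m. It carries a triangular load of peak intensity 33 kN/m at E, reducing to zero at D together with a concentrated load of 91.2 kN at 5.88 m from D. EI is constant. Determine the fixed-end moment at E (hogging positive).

M_E = 361.9 kN·m

Take the two fixed-end moments M_D, M_E as redundants; the released structure is the simple span DE.
Simple-span end rotations at D and E under the given loads:
  at D: triangular load, peak 33: 7w₀L³/(360EI) = 1041/EI
  at E: triangular load, peak 33: w₀L³/(45EI) = 1190/EI
  at D: point load 91.2 at a = 5.88: Pab(L + b)/(6LEI) = 786.7/EI
  at E: point load 91.2 at a = 5.88: Pab(L + a)/(6LEI) = 787.2/EI
  θ_D0 = 1828/EI,  θ_E0 = 1977/EI
Flexibility coefficients: a unit moment at one end gives L/(3EI) there and L/(6EI) at the far end, so f₁₁ = f₂₂ = 3.917/EI and f₁₂ = f₂₁ = 1.958/EI.
Compatibility — zero rotation at each built-in end:
  3.917 M_D + 1.958 M_E = 1828
  1.958 M_D + 3.917 M_E = 1977
Solving the pair gives M_D = 285.7 kN·m and M_E = 361.9 kN·m (hogging).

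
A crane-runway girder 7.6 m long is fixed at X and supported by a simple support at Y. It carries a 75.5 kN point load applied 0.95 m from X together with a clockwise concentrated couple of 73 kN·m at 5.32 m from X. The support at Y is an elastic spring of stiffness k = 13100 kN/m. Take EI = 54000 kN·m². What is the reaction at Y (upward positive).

Release the roller at Y. Primary structure: cantilever fixed at X.
Primary-structure tip deflection at Y by superposition:
  point load 75.5 at a = 0.95: Pa²(3L − a)/(6EI) = 248.1/EI
  clockwise couple 73 at a = 5.32: M₀a(2L − a)/(2EI) = 1918/EI
  δ_0 = 2167/EI
Flexibility coefficient — unit upward force at Y: δ_{YY} = L³/(3EI) = 146.3/EI.
With EI = 54000 kN·m²: δ_0 = 0.040123 m and δ_{YY} = 0.00271 m/kN.
Compatibility — the spring shortens by R_Y/k under the reaction it provides: δ_0 − R_Y·δ_{YY} = R_Y/k. With 1/k = 0.000076 m/kN, R_Y = δ_0 / (δ_{YY} + 1/k) = 0.040123 / (0.00271 + 0.000076) = 14.4 kN.

R_Y = 14.4 kN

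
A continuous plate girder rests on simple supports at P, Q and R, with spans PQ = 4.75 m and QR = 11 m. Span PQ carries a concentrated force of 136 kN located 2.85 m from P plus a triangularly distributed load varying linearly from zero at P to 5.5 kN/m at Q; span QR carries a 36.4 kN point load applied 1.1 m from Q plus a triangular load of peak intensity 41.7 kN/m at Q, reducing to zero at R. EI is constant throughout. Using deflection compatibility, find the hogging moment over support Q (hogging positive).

M_Q = 298.7 kN·m

Insert a hinge at Q; M_Q is the redundant, and each span becomes simply supported.
End slopes at the hinge Q, treating each span as simply supported:
  span PQ: point load 136 at a = 2.85: Pab(L + a)/(6LEI) = 196.4/EI
  span PQ: triangular load, peak 5.5: w₀L³/(45EI) = 13.1/EI
  span QR: point load 36.4 at a = 1.1: Pab(L + b)/(6LEI) = 125.5/EI
  span QR: triangular load, peak 41.7: w₀L³/(45EI) = 1233/EI
  relative rotation θ_0 = (209.5 + 1359)/EI = 1568/EI
A unit hogging moment at Q produces rotation L₁/(3EI) + L₂/(3EI) = 5.25/EI.
Compatibility: M_Q·(L₁+L₂)/(3EI) = θ_0, giving M_Q = 298.7 kN·m (hogging).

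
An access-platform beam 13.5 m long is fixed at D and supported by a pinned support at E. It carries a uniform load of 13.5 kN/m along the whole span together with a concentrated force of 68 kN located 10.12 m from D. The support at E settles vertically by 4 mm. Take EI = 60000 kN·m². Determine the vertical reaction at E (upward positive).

Remove the prop at E; the released (primary) structure is a cantilever built in at D.
Primary-structure tip deflection at E by superposition:
  UDL 13.5: wL⁴/(8EI) = 56050/EI
  point load 68 at a = 10.12: Pa²(3L − a)/(6EI) = 35262/EI
  δ_0 = 91312/EI
Flexibility coefficient — unit upward force at E: δ_{EE} = L³/(3EI) = 820.1/EI.
With EI = 60000 kN·m²: δ_0 = 1.5219 m and δ_{EE} = 0.013669 m/kN.
Compatibility — the beam at E must follow the support down by 0.004 m: δ_0 − R_E·δ_{EE} = 0.004, so R_E = (1.5219 − 0.004)/0.013669 = 111 kN.

R_E = 111 kN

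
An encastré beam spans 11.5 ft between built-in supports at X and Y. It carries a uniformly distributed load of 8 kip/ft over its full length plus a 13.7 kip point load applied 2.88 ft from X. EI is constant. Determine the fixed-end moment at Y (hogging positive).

M_Y = 95.57 kip·ft

Release both end moments; the primary structure is a simply-supported span XY with redundants M_X and M_Y.
Simple-span end rotations at X and Y under the given loads:
  at X: UDL 8: wL³/(24EI) = 507/EI
  at Y: UDL 8: wL³/(24EI) = 507/EI
  at X: point load 13.7 at a = 2.88: Pab(L + b)/(6LEI) = 99.17/EI
  at Y: point load 13.7 at a = 2.88: Pab(L + a)/(6LEI) = 70.88/EI
  θ_X0 = 606.1/EI,  θ_Y0 = 577.8/EI
Flexibility coefficients: a unit moment at one end gives L/(3EI) there and L/(6EI) at the far end, so f₁₁ = f₂₂ = 3.833/EI and f₁₂ = f₂₁ = 1.917/EI.
Compatibility — zero rotation at each built-in end:
  3.833 M_X + 1.917 M_Y = 606.1
  1.917 M_X + 3.833 M_Y = 577.8
Solving the pair gives M_X = 110.3 kip·ft and M_Y = 95.57 kip·ft (hogging).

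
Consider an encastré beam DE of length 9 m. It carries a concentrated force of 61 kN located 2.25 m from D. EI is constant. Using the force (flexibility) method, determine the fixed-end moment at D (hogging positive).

M_D = 77.2 kN·m

Take the two fixed-end moments M_D, M_E as redundants; the released structure is the simple span DE.
End rotations of the released simple span under the applied load (×1/EI):
  at D: point load 61 at a = 2.25: Pab(L + b)/(6LEI) = 270.2/EI
  at E: point load 61 at a = 2.25: Pab(L + a)/(6LEI) = 193/EI
  θ_D0 = 270.2/EI,  θ_E0 = 193/EI
Flexibility coefficients: a unit moment at one end gives L/(3EI) there and L/(6EI) at the far end, so f₁₁ = f₂₂ = 3/EI and f₁₂ = f₂₁ = 1.5/EI.
Compatibility — zero rotation at each built-in end:
  3 M_D + 1.5 M_E = 270.2
  1.5 M_D + 3 M_E = 193
Solving the pair gives M_D = 77.2 kN·m and M_E = 25.73 kN·m (hogging).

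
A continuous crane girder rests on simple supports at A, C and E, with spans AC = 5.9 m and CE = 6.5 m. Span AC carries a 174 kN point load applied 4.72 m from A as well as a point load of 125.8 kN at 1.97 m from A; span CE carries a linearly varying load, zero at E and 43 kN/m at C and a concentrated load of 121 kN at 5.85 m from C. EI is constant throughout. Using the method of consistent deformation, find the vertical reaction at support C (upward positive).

Release continuity at C by inserting a hinge; the redundant is the internal moment M_C. The primary structure is two simply-supported spans AC and CE.
Discontinuity in slope at C on the released structure — sum the simple-span end rotations:
  span AC: point load 174 at a = 4.72: Pab(L + a)/(6LEI) = 290.7/EI
  span AC: point load 125.8 at a = 1.97: Pab(L + a)/(6LEI) = 216.5/EI
  span CE: triangular load, peak 43: w₀L³/(45EI) = 262.4/EI
  span CE: point load 121 at a = 5.85: Pab(L + b)/(6LEI) = 84.35/EI
  relative rotation θ_0 = (507.3 + 346.8)/EI = 854/EI
A unit hogging moment at C produces rotation L₁/(3EI) + L₂/(3EI) = 4.133/EI.
Slope continuity at C: θ_0 = M_C·4.133/EI, so M_C = 854/4.133 = 206.6 kN·m (hogging).
Span AC, ΣM about A with M_C applied at C: R_C^{AC}·5.9 = 1069 + 206.6, so R_C^{AC} = 216.2 kN and R_A = 299.8 − 216.2 = 83.58 kN.
Span CE, ΣM about E: R_C^{CE}·6.5 = 684.2 + 206.6, so R_C^{CE} = 137.1 kN and R_E = 260.8 − 137.1 = 123.7 kN.
R_C = 216.2 + 137.1 = 353.3 kN.

R_C = 353.3 kN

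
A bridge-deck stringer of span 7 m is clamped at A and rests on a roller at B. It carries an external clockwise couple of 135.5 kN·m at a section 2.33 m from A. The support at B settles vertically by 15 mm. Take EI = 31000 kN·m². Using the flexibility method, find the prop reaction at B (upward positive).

Choose R_B as the redundant. The primary structure is the cantilever fixed at A.
Primary-structure tip deflection at B by superposition:
  clockwise couple 135.5 at a = 2.33: M₀a(2L − a)/(2EI) = 1842/EI
Flexibility coefficient — unit upward force at B: δ_{BB} = L³/(3EI) = 114.3/EI.
With EI = 31000 kN·m²: δ_0 = 0.059426 m and δ_{BB} = 0.003688 m/kN.
Compatibility — the beam at B must follow the support down by 0.015 m: δ_0 − R_B·δ_{BB} = 0.015, so R_B = (0.059426 − 0.015)/0.003688 = 12.05 kN.

R_B = 12.05 kN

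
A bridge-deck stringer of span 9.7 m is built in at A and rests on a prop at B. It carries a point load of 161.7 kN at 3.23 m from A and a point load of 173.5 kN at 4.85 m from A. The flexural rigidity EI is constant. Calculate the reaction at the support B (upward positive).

R_B = 78.13 kN

Release the roller at B. Primary structure: cantilever fixed at A.
Primary-structure tip deflection at B by superposition:
  point load 161.7 at a = 3.23: Pa²(3L − a)/(6EI) = 7274/EI
  point load 173.5 at a = 4.85: Pa²(3L − a)/(6EI) = 16495/EI
  δ_0 = 23768/EI
Flexibility coefficient — unit upward force at B: δ_{BB} = L³/(3EI) = 304.2/EI.
The prop prevents deflection at B: R_B = δ_0/δ_{BB} = 23768/304.2 = 78.13 kN.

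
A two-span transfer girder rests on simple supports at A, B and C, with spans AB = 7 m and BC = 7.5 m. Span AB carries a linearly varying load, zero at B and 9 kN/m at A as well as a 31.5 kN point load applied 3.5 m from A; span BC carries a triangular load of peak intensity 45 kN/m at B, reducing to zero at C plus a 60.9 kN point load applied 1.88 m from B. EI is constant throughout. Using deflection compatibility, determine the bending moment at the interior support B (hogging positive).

M_B = 158.5 kN·m

Release continuity at B by inserting a hinge; the redundant is the internal moment M_B. The primary structure is two simply-supported spans AB and BC.
Discontinuity in slope at B on the released structure — sum the simple-span end rotations:
  span AB: triangular load, peak 9: 7w₀L³/(360EI) = 60.02/EI
  span AB: point load 31.5 at a = 3.5: Pab(L + a)/(6LEI) = 96.47/EI
  span BC: triangular load, peak 45: w₀L³/(45EI) = 421.9/EI
  span BC: point load 60.9 at a = 1.88: Pab(L + b)/(6LEI) = 187.6/EI
  relative rotation θ_0 = (156.5 + 609.5)/EI = 766/EI
A unit hogging moment at B produces rotation L₁/(3EI) + L₂/(3EI) = 4.833/EI.
Slope continuity at B: θ_0 = M_B·4.833/EI, so M_B = 766/4.833 = 158.5 kN·m (hogging).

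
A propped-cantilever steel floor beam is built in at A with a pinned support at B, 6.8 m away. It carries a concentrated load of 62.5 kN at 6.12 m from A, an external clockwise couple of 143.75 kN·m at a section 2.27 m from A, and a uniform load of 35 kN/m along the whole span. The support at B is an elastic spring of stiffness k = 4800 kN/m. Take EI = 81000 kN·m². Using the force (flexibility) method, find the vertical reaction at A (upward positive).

Choose R_B as the redundant. The primary structure is the cantilever fixed at A.
Free-end deflection of the primary structure under the applied loading (downward +):
  point load 62.5 at a = 6.12: Pa²(3L − a)/(6EI) = 5571/EI
  clockwise couple 143.75 at a = 2.27: M₀a(2L − a)/(2EI) = 1849/EI
  UDL 35: wL⁴/(8EI) = 9354/EI
  δ_0 = 16774/EI
Flexibility coefficient — unit upward force at B: δ_{BB} = L³/(3EI) = 104.8/EI.
With EI = 81000 kN·m²: δ_0 = 0.20709 m and δ_{BB} = 0.001294 m/kN.
Compatibility — the spring shortens by R_B/k under the reaction it provides: δ_0 − R_B·δ_{BB} = R_B/k. With 1/k = 0.000208 m/kN, R_B = δ_0 / (δ_{BB} + 1/k) = 0.20709 / (0.001294 + 0.000208) = 137.8 kN.
Vertical equilibrium: R_A = ΣP − R_B = 300.5 − 137.8 = 162.7 kN.

R_A = 162.7 kN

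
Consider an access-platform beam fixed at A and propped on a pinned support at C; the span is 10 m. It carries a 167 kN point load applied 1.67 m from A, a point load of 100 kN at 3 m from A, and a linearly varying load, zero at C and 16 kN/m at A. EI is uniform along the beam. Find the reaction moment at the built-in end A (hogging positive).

Release the roller at C. Primary structure: cantilever fixed at A.
Free-end deflection of the primary structure under the applied loading (downward +):
  point load 167 at a = 1.67: Pa²(3L − a)/(6EI) = 2199/EI
  point load 100 at a = 3: Pa²(3L − a)/(6EI) = 4050/EI
  triangular load, peak 16 at the fixed end: w₀L⁴/(30EI) = 5333/EI
  δ_0 = 11582/EI
Tip deflection under a unit load at C: L³/(3EI) = 333.3/EI.
The prop prevents deflection at C: R_C = δ_0/δ_{CC} = 11582/333.3 = 34.75 kN.
Moment equilibrium about A: M_A = Σ(load moments about A) − R_C·L = 845.6 − 34.75×10 = 498.1 kN·m.

M_A = 498.1 kN·m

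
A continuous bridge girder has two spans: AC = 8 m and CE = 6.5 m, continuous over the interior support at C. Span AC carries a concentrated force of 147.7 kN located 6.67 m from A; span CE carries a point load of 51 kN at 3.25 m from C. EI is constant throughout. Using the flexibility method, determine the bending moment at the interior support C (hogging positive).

Take M_C as the redundant. Released structure: two simple spans AC and CE with a hinge at C.
Discontinuity in slope at C on the released structure — sum the simple-span end rotations:
  span AC: point load 147.7 at a = 6.67: Pab(L + a)/(6LEI) = 400.4/EI
  span CE: point load 51 at a = 3.25: Pab(L + b)/(6LEI) = 134.7/EI
  relative rotation θ_0 = (400.4 + 134.7)/EI = 535.1/EI
A unit hogging moment at C produces rotation L₁/(3EI) + L₂/(3EI) = 4.833/EI.
Slope continuity at C: θ_0 = M_C·4.833/EI, so M_C = 535.1/4.833 = 110.7 kN·m (hogging).

M_C = 110.7 kN·m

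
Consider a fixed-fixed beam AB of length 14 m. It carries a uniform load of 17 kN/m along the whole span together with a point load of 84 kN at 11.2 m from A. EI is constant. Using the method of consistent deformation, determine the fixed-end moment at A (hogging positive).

M_A = 315.3 kN·m

Take the two fixed-end moments M_A, M_B as redundants; the released structure is the simple span AB.
On the primary (simply-supported) span, the end slopes from the loading are:
  at A: UDL 17: wL³/(24EI) = 1944/EI
  at B: UDL 17: wL³/(24EI) = 1944/EI
  at A: point load 84 at a = 11.2: Pab(L + b)/(6LEI) = 526.8/EI
  at B: point load 84 at a = 11.2: Pab(L + a)/(6LEI) = 790.3/EI
  θ_A0 = 2471/EI,  θ_B0 = 2734/EI
Flexibility coefficients: a unit moment at one end gives L/(3EI) there and L/(6EI) at the far end, so f₁₁ = f₂₂ = 4.667/EI and f₁₂ = f₂₁ = 2.333/EI.
Compatibility — zero rotation at each built-in end:
  4.667 M_A + 2.333 M_B = 2471
  2.333 M_A + 4.667 M_B = 2734
Solving the pair gives M_A = 315.3 kN·m and M_B = 428.2 kN·m (hogging).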